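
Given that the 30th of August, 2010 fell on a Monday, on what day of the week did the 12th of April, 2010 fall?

Monday

Count forward from the earlier date (April 12, 2010) to the later (August 30, 2010):
April 2010: 30 − 12 = 18 days remain.
Then May (31), June (30), July (31): 31 + 30 + 31 = 92 days.
August 1–30, 2010: 30 days.
Total: 18 + 92 + 30 = 140 days.
140 is a multiple of 7, so the 12th of April, 2010 falls on the same weekday: Monday.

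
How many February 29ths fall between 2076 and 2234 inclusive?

38

Years divisible by 4: 2076, 2080, …, 2232 — 40 in all.
Of these, 2100, 2200 are divisible by 100 but not 400, so not leap.
Leap years: 40 − 2 = 38.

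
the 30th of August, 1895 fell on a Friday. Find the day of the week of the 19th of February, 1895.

Count forward from the earlier date (February 19, 1895) to the later (August 30, 1895):
February 1895: 28 − 19 = 9 days remain (1895 is not a leap year, so February has 28 days).
Then March (31), April (30), May (31), June (30), July (31): 31 + 30 + 31 + 30 + 31 = 153 days.
August 1–30, 1895: 30 days.
Total: 9 + 153 + 30 = 192 days.
192 mod 7 = 3, so 3 days before Friday is Tuesday.

Tuesday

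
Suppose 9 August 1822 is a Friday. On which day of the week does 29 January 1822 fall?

Tuesday

Count forward from the earlier date (January 29, 1822) to the later (August 9, 1822):
January 1822: 31 − 29 = 2 days remain.
Then February 1822 (28), March (31), April (30), May (31), June (30), July (31): 28 + 31 + 30 + 31 + 30 + 31 = 181 days.
August 1–9, 1822: 9 days.
Total: 2 + 181 + 9 = 192 days.
192 mod 7 = 3, so 3 days before Friday is Tuesday.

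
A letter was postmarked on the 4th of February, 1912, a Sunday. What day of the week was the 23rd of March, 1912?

Saturday

February 1912: 29 − 4 = 25 days remain (1912 is a leap year, so February has 29 days).
March 1–23, 1912: 23 days.
Total: 25 + 23 = 48 days.
48 mod 7 = 6, so 6 days after Sunday is Saturday.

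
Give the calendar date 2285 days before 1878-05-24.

1872-02-20

Count 2285 days before May 24, 1878:
February 20, 1872 → February 20, 1873: 366 days (1872 is a leap year).
February 20, 1873 → February 20, 1874: 365 days.
February 20, 1874 → February 20, 1875: 365 days.
February 20, 1875 → February 20, 1876: 365 days.
February 20, 1876 → February 20, 1877: 366 days (1876 is a leap year).
February 20, 1877 → February 20, 1878: 365 days.
February 1878: 28 − 20 = 8 days remain (1878 is not a leap year, so February has 28 days).
Then March (31), April (30): 31 + 30 = 61 days.
May 1–24, 1878: 24 days.
Residual: 93 days.
Total: 2285 days.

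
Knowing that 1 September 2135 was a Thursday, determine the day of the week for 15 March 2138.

Saturday

Day-of-year of September 1, 2135: 244.
Day-of-year of March 15, 2138: 74.
2135 has 365 days, so 365 − 244 = 121 days remain in 2135.
Full years: 2136: 366; 2137: 365. Sum = 731.
Total: 121 + 731 + 74 = 926 days.
926 mod 7 = 2, so 2 days after Thursday is Saturday.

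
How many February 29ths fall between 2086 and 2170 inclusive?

20

Years divisible by 4: 2088, 2092, …, 2168 — 21 in all.
Of these, 2100 is divisible by 100 but not 400, so not leap.
Leap years: 21 − 1 = 20.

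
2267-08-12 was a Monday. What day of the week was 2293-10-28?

From August 12, 2267 to August 12, 2293: 26 years, of which 7 contain a Feb 29 — 19×365 + 7×366 = 9497 days.
August 2293: 31 − 12 = 19 days remain.
Then September (30): 30 days.
October 1–28, 2293: 28 days.
Residual: 77 days.
Total: 9574 days.
9574 mod 7 = 5, so 5 days after Monday is Saturday.

Saturday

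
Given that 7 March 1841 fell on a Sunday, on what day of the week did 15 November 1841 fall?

Monday

March 1841: 31 − 7 = 24 days remain.
Then April (30), May (31), June (30), July (31), August (31), September (30), October (31): 30 + 31 + 30 + 31 + 31 + 30 + 31 = 214 days.
November 1–15, 1841: 15 days.
Total: 24 + 214 + 15 = 253 days.
253 mod 7 = 1, so 1 day after Sunday is Monday.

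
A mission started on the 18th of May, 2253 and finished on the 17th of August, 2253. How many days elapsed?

91

May 2253: 31 − 18 = 13 days remain.
Then June (30), July (31): 30 + 31 = 61 days.
August 1–17, 2253: 17 days.
Total: 13 + 61 + 17 = 91 days.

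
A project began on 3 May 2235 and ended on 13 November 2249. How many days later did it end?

5308

From May 3, 2235 to May 3, 2249: 14 years, of which 4 contain a Feb 29 — 10×365 + 4×366 = 5114 days.
May 2249: 31 − 3 = 28 days remain.
Then June (30), July (31), August (31), September (30), October (31): 30 + 31 + 31 + 30 + 31 = 153 days.
November 1–13, 2249: 13 days.
Residual: 194 days.
Total: 5308 days.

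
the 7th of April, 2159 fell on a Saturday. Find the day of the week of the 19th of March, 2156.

Count forward from the earlier date (March 19, 2156) to the later (April 7, 2159):
March 19, 2156 → March 19, 2157: 365 days.
March 19, 2157 → March 19, 2158: 365 days.
March 19, 2158 → March 19, 2159: 365 days.
March 2159: 31 − 19 = 12 days remain.
April 1–7, 2159: 7 days.
Residual: 19 days.
Total: 1114 days.
1114 mod 7 = 1, so 1 day before Saturday is Friday.

Friday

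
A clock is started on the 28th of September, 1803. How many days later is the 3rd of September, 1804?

341

Day-of-year of September 28, 1803: 271.
Day-of-year of September 3, 1804: 247.
1803 has 365 days, so 365 − 271 = 94 days remain in 1803.
Total: 94 + 247 = 341 days.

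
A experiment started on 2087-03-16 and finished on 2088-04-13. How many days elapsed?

March 16, 2087 → March 16, 2088: 366 days (2088 is a leap year).
March 2088: 31 − 16 = 15 days remain.
April 1–13, 2088: 13 days.
Residual: 28 days.
Total: 394 days.

394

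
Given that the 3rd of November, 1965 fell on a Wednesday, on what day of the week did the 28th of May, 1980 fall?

Wednesday

From November 3, 1965 to November 3, 1979: 14 years, of which 3 contain a Feb 29 — 11×365 + 3×366 = 5113 days.
November 1979: 30 − 3 = 27 days remain.
Then December (31), January (31), February 1980 (29), March (31), April (30): 31 + 31 + 29 + 31 + 30 = 152 days.
May 1–28, 1980: 28 days.
Residual: 207 days.
Total: 5320 days.
5320 is a multiple of 7, so the 28th of May, 1980 falls on the same weekday: Wednesday.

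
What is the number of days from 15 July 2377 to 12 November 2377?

120

July 2377: 31 − 15 = 16 days remain.
Then August (31), September (30), October (31): 31 + 30 + 31 = 92 days.
November 1–12, 2377: 12 days.
Total: 16 + 92 + 12 = 120 days.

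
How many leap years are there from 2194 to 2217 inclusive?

5

Years divisible by 4 in [2194, 2217]: 2196, 2200, 2204, 2208, 2212, 2216.
Of these, 2200 is divisible by 100 but not 400, so not leap.
Leap years: 6 − 1 = 5.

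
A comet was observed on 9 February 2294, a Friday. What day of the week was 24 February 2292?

Wednesday

Count forward from the earlier date (February 24, 2292) to the later (February 9, 2294):
February 2292: 29 − 24 = 5 days remain (2292 is a leap year, so February has 29 days).
Then 23 full months totalling 702 days.
February 1–9, 2294: 9 days (2294 is not a leap year).
Total: 5 + 702 + 9 = 716 days.
716 mod 7 = 2, so 2 days before Friday is Wednesday.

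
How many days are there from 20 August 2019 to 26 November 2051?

11786

Day-of-year of August 20, 2019: 232.
Day-of-year of November 26, 2051: 330.
2019 has 365 days, so 365 − 232 = 133 days remain in 2019.
Full years 2020–2050: 23 common + 8 leap = 23×365 + 8×366 = 11323 days.
Total: 133 + 11323 + 330 = 11786 days.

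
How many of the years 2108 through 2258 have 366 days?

Years divisible by 4: 2108, 2112, …, 2256 — 38 in all.
Of these, 2200 is divisible by 100 but not 400, so not leap.
Leap years: 38 − 1 = 37.

37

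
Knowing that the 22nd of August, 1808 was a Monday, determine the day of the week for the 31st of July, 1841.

From August 22, 1808 to August 22, 1840: 32 years, of which 8 contain a Feb 29 — 24×365 + 8×366 = 11688 days.
August 1840: 31 − 22 = 9 days remain.
Then 10 full months totalling 303 days.
July 1–31, 1841: 31 days.
Residual: 343 days.
Total: 12031 days.
12031 mod 7 = 5, so 5 days after Monday is Saturday.

Saturday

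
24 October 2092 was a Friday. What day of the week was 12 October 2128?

From October 24, 2092 to October 24, 2127: 35 years, of which 7 contain a Feb 29 — 28×365 + 7×366 = 12782 days.
(2100 is not a leap year (divisible by 100 but not 400).)
October 2127: 31 − 24 = 7 days remain.
Then 11 full months totalling 335 days.
October 1–12, 2128: 12 days.
Residual: 354 days.
Total: 13136 days.
13136 mod 7 = 4, so 4 days after Friday is Tuesday.

Tuesday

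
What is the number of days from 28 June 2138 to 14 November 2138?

139

June 2138: 30 − 28 = 2 days remain.
Then July (31), August (31), September (30), October (31): 31 + 31 + 30 + 31 = 123 days.
November 1–14, 2138: 14 days.
Total: 2 + 123 + 14 = 139 days.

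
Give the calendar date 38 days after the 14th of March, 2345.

the 21st of April, 2345

Count 38 days after March 14, 2345:
March 2345: 31 − 14 = 17 days remain.
April 1–21, 2345: 21 days.
Total: 17 + 21 = 38 days.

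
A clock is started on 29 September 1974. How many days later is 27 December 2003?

10681

From September 29, 1974 to September 29, 2003: 29 years, of which 7 contain a Feb 29 — 22×365 + 7×366 = 10592 days.
(2000 is a leap year (divisible by 400).)
September 2003: 30 − 29 = 1 day remains.
Then October (31), November (30): 31 + 30 = 61 days.
December 1–27, 2003: 27 days.
Residual: 89 days.
Total: 10681 days.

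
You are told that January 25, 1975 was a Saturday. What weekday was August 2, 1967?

Wednesday

Count forward from the earlier date (August 2, 1967) to the later (January 25, 1975):
From August 2, 1967 to August 2, 1974: 7 years, of which 2 contain a Feb 29 — 5×365 + 2×366 = 2557 days.
August 1974: 31 − 2 = 29 days remain.
Then September (30), October (31), November (30), December (31): 30 + 31 + 30 + 31 = 122 days.
January 1–25, 1975: 25 days.
Residual: 176 days.
Total: 2733 days.
2733 mod 7 = 3, so 3 days before Saturday is Wednesday.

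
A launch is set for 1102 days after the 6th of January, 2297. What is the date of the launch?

the 13th of January, 2300

Count 1102 days after January 6, 2297:
Day-of-year of January 6, 2297: 6.
Day-of-year of January 13, 2300: 13.
2297 has 365 days, so 365 − 6 = 359 days remain in 2297.
Full years: 2298: 365; 2299: 365. Sum = 730.
Total: 359 + 730 + 13 = 1102 days.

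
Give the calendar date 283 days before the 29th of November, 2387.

the 19th of February, 2387

Count 283 days before November 29, 2387:
February 2387: 28 − 19 = 9 days remain (2387 is not a leap year, so February has 28 days).
Then March (31), April (30), May (31), June (30), July (31), August (31), September (30), October (31): 31 + 30 + 31 + 30 + 31 + 31 + 30 + 31 = 245 days.
November 1–29, 2387: 29 days.
Total: 9 + 245 + 29 = 283 days.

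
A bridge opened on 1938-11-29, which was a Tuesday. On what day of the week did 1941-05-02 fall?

Day-of-year of November 29, 1938: 333.
Day-of-year of May 2, 1941: 122.
1938 has 365 days, so 365 − 333 = 32 days remain in 1938.
Full years: 1939: 365; 1940: 366. Sum = 731.
Total: 32 + 731 + 122 = 885 days.
885 mod 7 = 3, so 3 days after Tuesday is Friday.

Friday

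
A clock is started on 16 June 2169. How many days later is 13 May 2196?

9828

From June 16, 2169 to June 16, 2195: 26 years, of which 6 contain a Feb 29 — 20×365 + 6×366 = 9496 days.
June 2195: 30 − 16 = 14 days remain.
Then 10 full months totalling 305 days.
May 1–13, 2196: 13 days.
Residual: 332 days.
Total: 9828 days.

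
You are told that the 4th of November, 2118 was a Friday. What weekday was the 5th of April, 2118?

Count forward from the earlier date (April 5, 2118) to the later (November 4, 2118):
April 2118: 30 − 5 = 25 days remain.
Then May (31), June (30), July (31), August (31), September (30), October (31): 31 + 30 + 31 + 31 + 30 + 31 = 184 days.
November 1–4, 2118: 4 days.
Total: 25 + 184 + 4 = 213 days.
213 mod 7 = 3, so 3 days before Friday is Tuesday.

Tuesday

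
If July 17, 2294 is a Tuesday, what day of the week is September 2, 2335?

From July 17, 2294 to July 17, 2335: 41 years, of which 9 contain a Feb 29 — 32×365 + 9×366 = 14974 days.
(2300 is not a leap year (divisible by 100 but not 400).)
July 2335: 31 − 17 = 14 days remain.
Then August (31): 31 days.
September 1–2, 2335: 2 days.
Residual: 47 days.
Total: 15021 days.
15021 mod 7 = 6, so 6 days after Tuesday is Monday.

Monday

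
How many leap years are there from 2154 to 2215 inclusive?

Years divisible by 4: 2156, 2160, …, 2212 — 15 in all.
Of these, 2200 is divisible by 100 but not 400, so not leap.
Leap years: 15 − 1 = 14.

14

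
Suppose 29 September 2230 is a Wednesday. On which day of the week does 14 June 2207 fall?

Count forward from the earlier date (June 14, 2207) to the later (September 29, 2230):
From June 14, 2207 to June 14, 2230: 23 years, of which 6 contain a Feb 29 — 17×365 + 6×366 = 8401 days.
June 2230: 30 − 14 = 16 days remain.
Then July (31), August (31): 31 + 31 = 62 days.
September 1–29, 2230: 29 days.
Residual: 107 days.
Total: 8508 days.
8508 mod 7 = 3, so 3 days before Wednesday is Sunday.

Sunday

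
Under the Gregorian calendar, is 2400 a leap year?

Yes

2400 is a leap year (divisible by 400).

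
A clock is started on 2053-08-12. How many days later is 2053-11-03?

August 2053: 31 − 12 = 19 days remain.
Then September (30), October (31): 30 + 31 = 61 days.
November 1–3, 2053: 3 days.
Total: 19 + 61 + 3 = 83 days.

83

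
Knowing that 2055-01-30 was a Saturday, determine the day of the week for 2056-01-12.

Wednesday

January 2055: 31 − 30 = 1 day remains.
Then 11 full months totalling 334 days.
January 1–12, 2056: 12 days.
Residual: 347 days.
Total: 347 days.
347 mod 7 = 4, so 4 days after Saturday is Wednesday.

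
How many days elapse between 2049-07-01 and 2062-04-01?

From July 1, 2049 to July 1, 2061: 12 years, of which 3 contain a Feb 29 — 9×365 + 3×366 = 4383 days.
July 2061: 31 − 1 = 30 days remain.
Then August (31), September (30), October (31), November (30), December (31), January (31), February 2062 (28), March (31): 31 + 30 + 31 + 30 + 31 + 31 + 28 + 31 = 243 days.
April 1, 2062: 1 day.
Residual: 274 days.
Total: 4657 days.

4657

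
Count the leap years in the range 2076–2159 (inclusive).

20

Years divisible by 4: 2076, 2080, …, 2156 — 21 in all.
Of these, 2100 is divisible by 100 but not 400, so not leap.
Leap years: 21 − 1 = 20.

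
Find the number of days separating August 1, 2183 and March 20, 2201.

6440

From August 1, 2183 to August 1, 2200: 17 years, of which 4 contain a Feb 29 — 13×365 + 4×366 = 6209 days.
(2200 is not a leap year (divisible by 100 but not 400).)
August 2200: 31 − 1 = 30 days remain.
Then September (30), October (31), November (30), December (31), January (31), February 2201 (28): 30 + 31 + 30 + 31 + 31 + 28 = 181 days.
March 1–20, 2201: 20 days.
Residual: 231 days.
Total: 6440 days.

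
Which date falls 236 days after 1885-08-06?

1886-03-30

Count 236 days after August 6, 1885:
Day-of-year of August 6, 1885: 218.
Day-of-year of March 30, 1886: 89.
1885 has 365 days, so 365 − 218 = 147 days remain in 1885.
Total: 147 + 89 = 236 days.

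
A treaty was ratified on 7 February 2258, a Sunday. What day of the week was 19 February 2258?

Within February 2258: 19 − 7 = 12 days.
12 mod 7 = 5, so 5 days after Sunday is Friday.

Friday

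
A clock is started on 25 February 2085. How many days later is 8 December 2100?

Day-of-year of February 25, 2085: 56.
Day-of-year of December 8, 2100: 342.
2085 has 365 days, so 365 − 56 = 309 days remain in 2085.
Full years 2086–2099: 11 common + 3 leap = 11×365 + 3×366 = 5113 days.
Total: 309 + 5113 + 342 = 5764 days.

5764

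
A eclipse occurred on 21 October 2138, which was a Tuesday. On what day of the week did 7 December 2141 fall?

October 21, 2138 → October 21, 2139: 365 days.
October 21, 2139 → October 21, 2140: 366 days (2140 is a leap year).
October 21, 2140 → October 21, 2141: 365 days.
October 2141: 31 − 21 = 10 days remain.
Then November (30): 30 days.
December 1–7, 2141: 7 days.
Residual: 47 days.
Total: 1143 days.
1143 mod 7 = 2, so 2 days after Tuesday is Thursday.

Thursday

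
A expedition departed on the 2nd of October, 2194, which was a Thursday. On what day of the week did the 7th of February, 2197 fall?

Tuesday

October 2, 2194 → October 2, 2195: 365 days.
October 2, 2195 → October 2, 2196: 366 days (2196 is a leap year).
October 2196: 31 − 2 = 29 days remain.
Then November (30), December (31), January (31): 30 + 31 + 31 = 92 days.
February 1–7, 2197: 7 days (2197 is not a leap year).
Residual: 128 days.
Total: 859 days.
859 mod 7 = 5, so 5 days after Thursday is Tuesday.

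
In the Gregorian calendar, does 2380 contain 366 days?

2380 is a leap year.

Yes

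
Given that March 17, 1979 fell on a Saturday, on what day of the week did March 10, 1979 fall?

Count forward from the earlier date (March 10, 1979) to the later (March 17, 1979):
Within March 1979: 17 − 10 = 7 days.
7 is a multiple of 7, so March 10, 1979 falls on the same weekday: Saturday.

Saturday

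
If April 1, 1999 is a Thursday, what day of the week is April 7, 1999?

Within April 1999: 7 − 1 = 6 days.
6 mod 7 = 6, so 6 days after Thursday is Wednesday.

Wednesday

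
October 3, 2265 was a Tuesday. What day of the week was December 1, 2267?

Sunday

October 3, 2265 → October 3, 2266: 365 days.
October 3, 2266 → October 3, 2267: 365 days.
October 2267: 31 − 3 = 28 days remain.
Then November (30): 30 days.
December 1, 2267: 1 day.
Residual: 59 days.
Total: 789 days.
789 mod 7 = 5, so 5 days after Tuesday is Sunday.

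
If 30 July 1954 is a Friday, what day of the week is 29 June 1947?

Count forward from the earlier date (June 29, 1947) to the later (July 30, 1954):
From June 29, 1947 to June 29, 1954: 7 years, of which 2 contain a Feb 29 — 5×365 + 2×366 = 2557 days.
June 1954: 30 − 29 = 1 day remains.
July 1–30, 1954: 30 days.
Residual: 31 days.
Total: 2588 days.
2588 mod 7 = 5, so 5 days before Friday is Sunday.

Sunday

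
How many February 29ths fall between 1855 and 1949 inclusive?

23

Years divisible by 4: 1856, 1860, …, 1948 — 24 in all.
Of these, 1900 is divisible by 100 but not 400, so not leap.
Leap years: 24 − 1 = 23.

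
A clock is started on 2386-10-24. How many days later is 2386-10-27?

Within October 2386: 27 − 24 = 3 days.

3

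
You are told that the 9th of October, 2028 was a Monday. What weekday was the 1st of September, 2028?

Count forward from the earlier date (September 1, 2028) to the later (October 9, 2028):
September 2028: 30 − 1 = 29 days remain.
October 1–9, 2028: 9 days.
Total: 29 + 9 = 38 days.
38 mod 7 = 3, so 3 days before Monday is Friday.

Friday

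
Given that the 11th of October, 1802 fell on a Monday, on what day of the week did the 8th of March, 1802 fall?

Count forward from the earlier date (March 8, 1802) to the later (October 11, 1802):
March 1802: 31 − 8 = 23 days remain.
Then April (30), May (31), June (30), July (31), August (31), September (30): 30 + 31 + 30 + 31 + 31 + 30 = 183 days.
October 1–11, 1802: 11 days.
Total: 23 + 183 + 11 = 217 days.
217 is a multiple of 7, so the 8th of March, 1802 falls on the same weekday: Monday.

Monday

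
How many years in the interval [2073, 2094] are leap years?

5

Years divisible by 4 in [2073, 2094]: 2076, 2080, 2084, 2088, 2092.
No century exceptions apply. Count: 5.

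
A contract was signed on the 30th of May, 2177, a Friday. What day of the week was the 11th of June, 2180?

Day-of-year of May 30, 2177: 150.
Day-of-year of June 11, 2180: 163.
2177 has 365 days, so 365 − 150 = 215 days remain in 2177.
Full years: 2178: 365; 2179: 365. Sum = 730.
Total: 215 + 730 + 163 = 1108 days.
1108 mod 7 = 2, so 2 days after Friday is Sunday.

Sunday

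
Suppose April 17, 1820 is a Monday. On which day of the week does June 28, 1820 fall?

April 1820: 30 − 17 = 13 days remain.
Then May (31): 31 days.
June 1–28, 1820: 28 days.
Total: 13 + 31 + 28 = 72 days.
72 mod 7 = 2, so 2 days after Monday is Wednesday.

Wednesday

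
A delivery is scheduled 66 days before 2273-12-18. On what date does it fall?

2273-10-13

Count 66 days before December 18, 2273:
October 2273: 31 − 13 = 18 days remain.
Then November (30): 30 days.
December 1–18, 2273: 18 days.
Total: 18 + 30 + 18 = 66 days.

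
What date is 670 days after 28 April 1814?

27 February 1816

Count 670 days after April 28, 1814:
Day-of-year of April 28, 1814: 118.
Day-of-year of February 27, 1816: 58.
1814 has 365 days, so 365 − 118 = 247 days remain in 1814.
Full years: 1815: 365. Sum = 365.
Total: 247 + 365 + 58 = 670 days.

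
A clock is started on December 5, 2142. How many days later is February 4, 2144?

December 5, 2142 → December 5, 2143: 365 days.
December 2143: 31 − 5 = 26 days remain.
Then January (31): 31 days.
February 1–4, 2144: 4 days (2144 is a leap year).
Residual: 61 days.
Total: 426 days.

426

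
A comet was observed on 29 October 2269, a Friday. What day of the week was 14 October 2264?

Friday

Count forward from the earlier date (October 14, 2264) to the later (October 29, 2269):
Day-of-year of October 14, 2264: 288.
Day-of-year of October 29, 2269: 302.
2264 has 366 days, so 366 − 288 = 78 days remain in 2264.
Full years: 2265: 365; 2266: 365; 2267: 365; 2268: 366. Sum = 1461.
Total: 78 + 1461 + 302 = 1841 days.
1841 is a multiple of 7, so 14 October 2264 falls on the same weekday: Friday.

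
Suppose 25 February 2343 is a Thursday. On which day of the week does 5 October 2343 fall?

February 2343: 28 − 25 = 3 days remain (2343 is not a leap year, so February has 28 days).
Then March (31), April (30), May (31), June (30), July (31), August (31), September (30): 31 + 30 + 31 + 30 + 31 + 31 + 30 = 214 days.
October 1–5, 2343: 5 days.
Total: 3 + 214 + 5 = 222 days.
222 mod 7 = 5, so 5 days after Thursday is Tuesday.

Tuesday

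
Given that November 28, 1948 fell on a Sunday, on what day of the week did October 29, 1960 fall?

From November 28, 1948 to November 28, 1959: 11 years, of which 2 contain a Feb 29 — 9×365 + 2×366 = 4017 days.
November 1959: 30 − 28 = 2 days remain.
Then 10 full months totalling 305 days.
October 1–29, 1960: 29 days.
Residual: 336 days.
Total: 4353 days.
4353 mod 7 = 6, so 6 days after Sunday is Saturday.

Saturday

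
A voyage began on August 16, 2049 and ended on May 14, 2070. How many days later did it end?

From August 16, 2049 to August 16, 2069: 20 years, of which 5 contain a Feb 29 — 15×365 + 5×366 = 7305 days.
August 2069: 31 − 16 = 15 days remain.
Then September (30), October (31), November (30), December (31), January (31), February 2070 (28), March (31), April (30): 30 + 31 + 30 + 31 + 31 + 28 + 31 + 30 = 242 days.
May 1–14, 2070: 14 days.
Residual: 271 days.
Total: 7576 days.

7576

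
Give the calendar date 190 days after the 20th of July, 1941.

the 26th of January, 1942

Count 190 days after July 20, 1941:
July 1941: 31 − 20 = 11 days remain.
Then August (31), September (30), October (31), November (30), December (31): 31 + 30 + 31 + 30 + 31 = 153 days.
January 1–26, 1942: 26 days.
Total: 11 + 153 + 26 = 190 days.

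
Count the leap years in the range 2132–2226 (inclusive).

23

Years divisible by 4: 2132, 2136, …, 2224 — 24 in all.
Of these, 2200 is divisible by 100 but not 400, so not leap.
Leap years: 24 − 1 = 23.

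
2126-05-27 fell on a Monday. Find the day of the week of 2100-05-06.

Count forward from the earlier date (May 6, 2100) to the later (May 27, 2126):
Day-of-year of May 6, 2100: 126.
Day-of-year of May 27, 2126: 147.
2100 has 365 days, so 365 − 126 = 239 days remain in 2100.
Full years 2101–2125: 19 common + 6 leap = 19×365 + 6×366 = 9131 days.
Total: 239 + 9131 + 147 = 9517 days.
9517 mod 7 = 4, so 4 days before Monday is Thursday.

Thursday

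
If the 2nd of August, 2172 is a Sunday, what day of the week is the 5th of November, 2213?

From August 2, 2172 to August 2, 2213: 41 years, of which 9 contain a Feb 29 — 32×365 + 9×366 = 14974 days.
(2200 is not a leap year (divisible by 100 but not 400).)
August 2213: 31 − 2 = 29 days remain.
Then September (30), October (31): 30 + 31 = 61 days.
November 1–5, 2213: 5 days.
Residual: 95 days.
Total: 15069 days.
15069 mod 7 = 5, so 5 days after Sunday is Friday.

Friday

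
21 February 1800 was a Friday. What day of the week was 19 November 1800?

February 1800: 28 − 21 = 7 days remain (1800 is not a leap year (divisible by 100 but not 400), so February has 28 days).
Then March (31), April (30), May (31), June (30), July (31), August (31), September (30), October (31): 31 + 30 + 31 + 30 + 31 + 31 + 30 + 31 = 245 days.
November 1–19, 1800: 19 days.
Total: 7 + 245 + 19 = 271 days.
271 mod 7 = 5, so 5 days after Friday is Wednesday.

Wednesday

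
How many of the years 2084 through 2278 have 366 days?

47

Years divisible by 4: 2084, 2088, …, 2276 — 49 in all.
Of these, 2100, 2200 are divisible by 100 but not 400, so not leap.
Leap years: 49 − 2 = 47.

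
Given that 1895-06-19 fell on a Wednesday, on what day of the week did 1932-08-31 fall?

Wednesday

Day-of-year of June 19, 1895: 170.
Day-of-year of August 31, 1932: 244.
1895 has 365 days, so 365 − 170 = 195 days remain in 1895.
Full years 1896–1931: 28 common + 8 leap = 28×365 + 8×366 = 13148 days.
Total: 195 + 13148 + 244 = 13587 days.
13587 is a multiple of 7, so 1932-08-31 falls on the same weekday: Wednesday.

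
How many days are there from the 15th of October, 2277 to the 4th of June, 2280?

963

Day-of-year of October 15, 2277: 288.
Day-of-year of June 4, 2280: 156.
2277 has 365 days, so 365 − 288 = 77 days remain in 2277.
Full years: 2278: 365; 2279: 365. Sum = 730.
Total: 77 + 730 + 156 = 963 days.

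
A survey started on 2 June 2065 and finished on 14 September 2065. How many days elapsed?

104

June 2065: 30 − 2 = 28 days remain.
Then July (31), August (31): 31 + 31 = 62 days.
September 1–14, 2065: 14 days.
Total: 28 + 62 + 14 = 104 days.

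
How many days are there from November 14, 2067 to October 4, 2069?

Day-of-year of November 14, 2067: 318.
Day-of-year of October 4, 2069: 277.
2067 has 365 days, so 365 − 318 = 47 days remain in 2067.
Full years: 2068: 366. Sum = 366.
Total: 47 + 366 + 277 = 690 days.

690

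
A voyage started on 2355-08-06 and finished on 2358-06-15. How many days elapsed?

1044

August 6, 2355 → August 6, 2356: 366 days (2356 is a leap year).
August 6, 2356 → August 6, 2357: 365 days.
August 2357: 31 − 6 = 25 days remain.
Then 9 full months totalling 273 days.
June 1–15, 2358: 15 days.
Residual: 313 days.
Total: 1044 days.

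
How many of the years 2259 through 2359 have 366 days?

Years divisible by 4: 2260, 2264, …, 2356 — 25 in all.
Of these, 2300 is divisible by 100 but not 400, so not leap.
Leap years: 25 − 1 = 24.

24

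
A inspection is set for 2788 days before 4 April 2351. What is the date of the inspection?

16 August 2343

Count 2788 days before April 4, 2351:
Day-of-year of August 16, 2343: 228.
Day-of-year of April 4, 2351: 94.
2343 has 365 days, so 365 − 228 = 137 days remain in 2343.
Full years 2344–2350: 5 common + 2 leap = 5×365 + 2×366 = 2557 days.
Total: 137 + 2557 + 94 = 2788 days.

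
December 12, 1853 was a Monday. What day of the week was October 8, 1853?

Saturday

Count forward from the earlier date (October 8, 1853) to the later (December 12, 1853):
October 1853: 31 − 8 = 23 days remain.
Then November (30): 30 days.
December 1–12, 1853: 12 days.
Total: 23 + 30 + 12 = 65 days.
65 mod 7 = 2, so 2 days before Monday is Saturday.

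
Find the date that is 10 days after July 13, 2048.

July 23, 2048

Count 10 days after July 13, 2048:
Within July 2048: 23 − 13 = 10 days.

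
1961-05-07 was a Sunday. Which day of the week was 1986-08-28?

Thursday

Day-of-year of May 7, 1961: 127.
Day-of-year of August 28, 1986: 240.
1961 has 365 days, so 365 − 127 = 238 days remain in 1961.
Full years 1962–1985: 18 common + 6 leap = 18×365 + 6×366 = 8766 days.
Total: 238 + 8766 + 240 = 9244 days.
9244 mod 7 = 4, so 4 days after Sunday is Thursday.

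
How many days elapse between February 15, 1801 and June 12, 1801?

February 1801: 28 − 15 = 13 days remain (1801 is not a leap year, so February has 28 days).
Then March (31), April (30), May (31): 31 + 30 + 31 = 92 days.
June 1–12, 1801: 12 days.
Total: 13 + 92 + 12 = 117 days.

117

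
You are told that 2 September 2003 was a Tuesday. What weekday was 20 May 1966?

Count forward from the earlier date (May 20, 1966) to the later (September 2, 2003):
Day-of-year of May 20, 1966: 140.
Day-of-year of September 2, 2003: 245.
1966 has 365 days, so 365 − 140 = 225 days remain in 1966.
Full years 1967–2002: 27 common + 9 leap = 27×365 + 9×366 = 13149 days.
Total: 225 + 13149 + 245 = 13619 days.
13619 mod 7 = 4, so 4 days before Tuesday is Friday.

Friday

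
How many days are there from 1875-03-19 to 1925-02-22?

18237

From March 19, 1875 to March 19, 1924: 49 years, of which 12 contain a Feb 29 — 37×365 + 12×366 = 17897 days.
(1900 is not a leap year (divisible by 100 but not 400).)
March 1924: 31 − 19 = 12 days remain.
Then 10 full months totalling 306 days.
February 1–22, 1925: 22 days (1925 is not a leap year).
Residual: 340 days.
Total: 18237 days.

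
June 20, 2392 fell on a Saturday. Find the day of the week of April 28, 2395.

Friday

June 20, 2392 → June 20, 2393: 365 days.
June 20, 2393 → June 20, 2394: 365 days.
June 2394: 30 − 20 = 10 days remain.
Then 9 full months totalling 274 days.
April 1–28, 2395: 28 days.
Residual: 312 days.
Total: 1042 days.
1042 mod 7 = 6, so 6 days after Saturday is Friday.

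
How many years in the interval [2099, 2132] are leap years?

Years divisible by 4 in [2099, 2132]: 2100, 2104, 2108, 2112, 2116, 2120, 2124, 2128, 2132.
Of these, 2100 is divisible by 100 but not 400, so not leap.
Leap years: 9 − 1 = 8.

8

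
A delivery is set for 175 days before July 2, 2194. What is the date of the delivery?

January 8, 2194

Count 175 days before July 2, 2194:
January 2194: 31 − 8 = 23 days remain.
Then February 2194 (28), March (31), April (30), May (31), June (30): 28 + 31 + 30 + 31 + 30 = 150 days.
July 1–2, 2194: 2 days.
Total: 23 + 150 + 2 = 175 days.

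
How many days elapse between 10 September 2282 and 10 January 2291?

3044

From September 10, 2282 to September 10, 2290: 8 years, of which 2 contain a Feb 29 — 6×365 + 2×366 = 2922 days.
September 2290: 30 − 10 = 20 days remain.
Then October (31), November (30), December (31): 31 + 30 + 31 = 92 days.
January 1–10, 2291: 10 days.
Residual: 122 days.
Total: 3044 days.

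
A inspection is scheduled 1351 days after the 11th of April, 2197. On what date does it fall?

the 23rd of December, 2200

Count 1351 days after April 11, 2197:
April 11, 2197 → April 11, 2198: 365 days.
April 11, 2198 → April 11, 2199: 365 days.
April 11, 2199 → April 11, 2200: 365 days (2200 is not a leap year (divisible by 100 but not 400)).
April 2200: 30 − 11 = 19 days remain.
Then May (31), June (30), July (31), August (31), September (30), October (31), November (30): 31 + 30 + 31 + 31 + 30 + 31 + 30 = 214 days.
December 1–23, 2200: 23 days.
Residual: 256 days.
Total: 1351 days.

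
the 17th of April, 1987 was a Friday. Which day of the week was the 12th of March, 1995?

Sunday

From April 17, 1987 to April 17, 1994: 7 years, of which 2 contain a Feb 29 — 5×365 + 2×366 = 2557 days.
April 1994: 30 − 17 = 13 days remain.
Then 10 full months totalling 304 days.
March 1–12, 1995: 12 days.
Residual: 329 days.
Total: 2886 days.
2886 mod 7 = 2, so 2 days after Friday is Sunday.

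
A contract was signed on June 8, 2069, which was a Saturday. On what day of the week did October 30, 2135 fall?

Day-of-year of June 8, 2069: 159.
Day-of-year of October 30, 2135: 303.
2069 has 365 days, so 365 − 159 = 206 days remain in 2069.
Full years 2070–2134: 50 common + 15 leap = 50×365 + 15×366 = 23740 days.
Total: 206 + 23740 + 303 = 24249 days.
24249 mod 7 = 1, so 1 day after Saturday is Sunday.

Sunday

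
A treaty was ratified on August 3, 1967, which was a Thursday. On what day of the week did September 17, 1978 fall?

Sunday

Day-of-year of August 3, 1967: 215.
Day-of-year of September 17, 1978: 260.
1967 has 365 days, so 365 − 215 = 150 days remain in 1967.
Full years 1968–1977: 7 common + 3 leap = 7×365 + 3×366 = 3653 days.
Total: 150 + 3653 + 260 = 4063 days.
4063 mod 7 = 3, so 3 days after Thursday is Sunday.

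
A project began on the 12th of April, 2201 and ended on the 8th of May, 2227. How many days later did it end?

Day-of-year of April 12, 2201: 102.
Day-of-year of May 8, 2227: 128.
2201 has 365 days, so 365 − 102 = 263 days remain in 2201.
Full years 2202–2226: 19 common + 6 leap = 19×365 + 6×366 = 9131 days.
Total: 263 + 9131 + 128 = 9522 days.

9522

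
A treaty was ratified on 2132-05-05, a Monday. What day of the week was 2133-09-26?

Saturday

May 5, 2132 → May 5, 2133: 365 days.
May 2133: 31 − 5 = 26 days remain.
Then June (30), July (31), August (31): 30 + 31 + 31 = 92 days.
September 1–26, 2133: 26 days.
Residual: 144 days.
Total: 509 days.
509 mod 7 = 5, so 5 days after Monday is Saturday.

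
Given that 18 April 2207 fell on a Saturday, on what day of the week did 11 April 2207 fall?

Saturday

Count forward from the earlier date (April 11, 2207) to the later (April 18, 2207):
Within April 2207: 18 − 11 = 7 days.
7 is a multiple of 7, so 11 April 2207 falls on the same weekday: Saturday.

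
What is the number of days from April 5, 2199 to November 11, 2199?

April 2199: 30 − 5 = 25 days remain.
Then May (31), June (30), July (31), August (31), September (30), October (31): 31 + 30 + 31 + 31 + 30 + 31 = 184 days.
November 1–11, 2199: 11 days.
Total: 25 + 184 + 11 = 220 days.

220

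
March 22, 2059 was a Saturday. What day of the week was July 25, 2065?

Saturday

Day-of-year of March 22, 2059: 81.
Day-of-year of July 25, 2065: 206.
2059 has 365 days, so 365 − 81 = 284 days remain in 2059.
Full years: 2060: 366; 2061: 365; 2062: 365; 2063: 365; 2064: 366. Sum = 1827.
Total: 284 + 1827 + 206 = 2317 days.
2317 is a multiple of 7, so July 25, 2065 falls on the same weekday: Saturday.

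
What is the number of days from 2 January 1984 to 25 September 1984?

January 1984: 31 − 2 = 29 days remain.
Then February 1984 (29), March (31), April (30), May (31), June (30), July (31), August (31): 29 + 31 + 30 + 31 + 30 + 31 + 31 = 213 days.
September 1–25, 1984: 25 days.
Total: 29 + 213 + 25 = 267 days.

267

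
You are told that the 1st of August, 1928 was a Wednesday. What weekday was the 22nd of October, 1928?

Monday

August 1928: 31 − 1 = 30 days remain.
Then September (30): 30 days.
October 1–22, 1928: 22 days.
Total: 30 + 30 + 22 = 82 days.
82 mod 7 = 5, so 5 days after Wednesday is Monday.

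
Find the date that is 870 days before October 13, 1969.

May 27, 1967

Count 870 days before October 13, 1969:
May 27, 1967 → May 27, 1968: 366 days (1968 is a leap year).
May 27, 1968 → May 27, 1969: 365 days.
May 1969: 31 − 27 = 4 days remain.
Then June (30), July (31), August (31), September (30): 30 + 31 + 31 + 30 = 122 days.
October 1–13, 1969: 13 days.
Residual: 139 days.
Total: 870 days.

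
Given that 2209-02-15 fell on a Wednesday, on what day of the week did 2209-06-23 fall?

February 2209: 28 − 15 = 13 days remain (2209 is not a leap year, so February has 28 days).
Then March (31), April (30), May (31): 31 + 30 + 31 = 92 days.
June 1–23, 2209: 23 days.
Total: 13 + 92 + 23 = 128 days.
128 mod 7 = 2, so 2 days after Wednesday is Friday.

Friday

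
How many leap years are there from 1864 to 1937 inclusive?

Years divisible by 4: 1864, 1868, …, 1936 — 19 in all.
Of these, 1900 is divisible by 100 but not 400, so not leap.
Leap years: 19 − 1 = 18.

18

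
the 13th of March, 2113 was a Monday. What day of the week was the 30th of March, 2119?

Day-of-year of March 13, 2113: 72.
Day-of-year of March 30, 2119: 89.
2113 has 365 days, so 365 − 72 = 293 days remain in 2113.
Full years: 2114: 365; 2115: 365; 2116: 366; 2117: 365; 2118: 365. Sum = 1826.
Total: 293 + 1826 + 89 = 2208 days.
2208 mod 7 = 3, so 3 days after Monday is Thursday.

Thursday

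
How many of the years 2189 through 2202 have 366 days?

2

Years divisible by 4 in [2189, 2202]: 2192, 2196, 2200.
Of these, 2200 is divisible by 100 but not 400, so not leap.
Leap years: 3 − 1 = 2.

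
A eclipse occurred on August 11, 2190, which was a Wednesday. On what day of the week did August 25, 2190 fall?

Wednesday

Within August 2190: 25 − 11 = 14 days.
14 is a multiple of 7, so August 25, 2190 falls on the same weekday: Wednesday.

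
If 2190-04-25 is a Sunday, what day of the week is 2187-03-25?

Sunday

Count forward from the earlier date (March 25, 2187) to the later (April 25, 2190):
March 25, 2187 → March 25, 2188: 366 days (2188 is a leap year).
March 25, 2188 → March 25, 2189: 365 days.
March 25, 2189 → March 25, 2190: 365 days.
March 2190: 31 − 25 = 6 days remain.
April 1–25, 2190: 25 days.
Residual: 31 days.
Total: 1127 days.
1127 is a multiple of 7, so 2187-03-25 falls on the same weekday: Sunday.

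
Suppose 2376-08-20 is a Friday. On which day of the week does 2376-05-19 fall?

Wednesday

Count forward from the earlier date (May 19, 2376) to the later (August 20, 2376):
May 2376: 31 − 19 = 12 days remain.
Then June (30), July (31): 30 + 31 = 61 days.
August 1–20, 2376: 20 days.
Total: 12 + 61 + 20 = 93 days.
93 mod 7 = 2, so 2 days before Friday is Wednesday.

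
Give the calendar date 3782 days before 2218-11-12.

2208-07-05

Count 3782 days before November 12, 2218:
Day-of-year of July 5, 2208: 187.
Day-of-year of November 12, 2218: 316.
2208 has 366 days, so 366 − 187 = 179 days remain in 2208.
Full years 2209–2217: 7 common + 2 leap = 7×365 + 2×366 = 3287 days.
Total: 179 + 3287 + 316 = 3782 days.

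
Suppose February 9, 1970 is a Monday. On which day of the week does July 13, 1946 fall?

Count forward from the earlier date (July 13, 1946) to the later (February 9, 1970):
Day-of-year of July 13, 1946: 194.
Day-of-year of February 9, 1970: 40.
1946 has 365 days, so 365 − 194 = 171 days remain in 1946.
Full years 1947–1969: 17 common + 6 leap = 17×365 + 6×366 = 8401 days.
Total: 171 + 8401 + 40 = 8612 days.
8612 mod 7 = 2, so 2 days before Monday is Saturday.

Saturday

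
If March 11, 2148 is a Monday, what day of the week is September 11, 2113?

Count forward from the earlier date (September 11, 2113) to the later (March 11, 2148):
Day-of-year of September 11, 2113: 254.
Day-of-year of March 11, 2148: 71.
2113 has 365 days, so 365 − 254 = 111 days remain in 2113.
Full years 2114–2147: 26 common + 8 leap = 26×365 + 8×366 = 12418 days.
Total: 111 + 12418 + 71 = 12600 days.
12600 is a multiple of 7, so September 11, 2113 falls on the same weekday: Monday.

Monday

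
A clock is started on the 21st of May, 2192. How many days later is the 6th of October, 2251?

21686

Day-of-year of May 21, 2192: 142.
Day-of-year of October 6, 2251: 279.
2192 has 366 days, so 366 − 142 = 224 days remain in 2192.
Full years 2193–2250: 45 common + 13 leap = 45×365 + 13×366 = 21183 days.
Total: 224 + 21183 + 279 = 21686 days.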